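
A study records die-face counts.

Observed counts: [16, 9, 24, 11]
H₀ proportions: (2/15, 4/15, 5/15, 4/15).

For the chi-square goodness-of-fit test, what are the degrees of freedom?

df = k − 1 = 4 − 1 = 3

degrees of freedom = 3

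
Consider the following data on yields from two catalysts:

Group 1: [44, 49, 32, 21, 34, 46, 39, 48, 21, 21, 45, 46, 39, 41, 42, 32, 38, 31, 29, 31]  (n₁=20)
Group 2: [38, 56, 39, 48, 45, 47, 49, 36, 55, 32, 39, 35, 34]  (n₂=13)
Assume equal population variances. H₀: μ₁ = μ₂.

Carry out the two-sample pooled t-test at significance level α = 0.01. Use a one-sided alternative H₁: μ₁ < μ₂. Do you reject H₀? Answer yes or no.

x̄₁=36.450, s₁=9.023, n₁=20
x̄₂=42.538, s₂=7.975, n₂=13
s_p² = [19·9.023² + 12·7.975²]/31 = 74.5220
SE = √(s_p²·(1/20+1/13)) = 3.0755
t = (36.450−42.538)/3.0755 = -1.9797
df = 31
p-value (one-sided, H₁ less) = 0.02834
At α=0.01: p ≥ α → fail to reject H₀

reject H₀: no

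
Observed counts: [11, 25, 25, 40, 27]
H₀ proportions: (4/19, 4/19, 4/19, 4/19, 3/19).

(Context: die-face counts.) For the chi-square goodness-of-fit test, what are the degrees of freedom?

degrees of freedom = 4

df = k − 1 = 5 − 1 = 4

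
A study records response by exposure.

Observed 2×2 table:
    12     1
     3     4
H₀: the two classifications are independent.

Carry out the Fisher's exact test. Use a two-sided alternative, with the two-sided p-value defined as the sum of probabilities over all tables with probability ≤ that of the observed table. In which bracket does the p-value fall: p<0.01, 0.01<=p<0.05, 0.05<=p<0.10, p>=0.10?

p-value bracket: 0.01<=p<0.05

Margins: r₁=13, r₂=7, c₁=15, c₂=5, n=20
p_obs = C(13,12)·C(7,3)/C(20,15); sum pmf over tables with pmf ≤ p_obs
p-value (two-sided) = 0.03070
→ bracket: 0.01<=p<0.05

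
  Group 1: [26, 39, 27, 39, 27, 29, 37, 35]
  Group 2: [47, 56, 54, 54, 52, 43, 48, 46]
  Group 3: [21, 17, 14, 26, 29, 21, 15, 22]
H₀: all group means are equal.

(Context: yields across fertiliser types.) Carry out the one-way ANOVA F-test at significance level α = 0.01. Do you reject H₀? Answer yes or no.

reject H₀: yes

Group means [32.38, 50.00, 20.62], grand mean 34.333
SSB = Σnᵢ(x̄ᵢ−x̄)² = 3497.583; SSW = ΣΣ(x−x̄ᵢ)² = 565.750
MSB = 3497.583/2 = 1748.7917; MSW = 565.750/21 = 26.9405
F = MSB/MSW = 64.9132
df = (2, 21)
p-value (upper-tail) = 0.00000
At α=0.01: p < α → reject H₀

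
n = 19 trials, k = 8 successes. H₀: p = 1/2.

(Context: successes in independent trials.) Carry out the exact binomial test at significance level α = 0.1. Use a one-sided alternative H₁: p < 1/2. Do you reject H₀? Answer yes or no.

Exact binomial: n=19, k=8, p₀=1/2=0.5000
P(X≤8) from Σ C(n,i)·p₀^i·(1−p₀)^(n−i)
p-value (one-sided, H₁ less) = 0.32380
At α=0.1: p ≥ α → fail to reject H₀

reject H₀: no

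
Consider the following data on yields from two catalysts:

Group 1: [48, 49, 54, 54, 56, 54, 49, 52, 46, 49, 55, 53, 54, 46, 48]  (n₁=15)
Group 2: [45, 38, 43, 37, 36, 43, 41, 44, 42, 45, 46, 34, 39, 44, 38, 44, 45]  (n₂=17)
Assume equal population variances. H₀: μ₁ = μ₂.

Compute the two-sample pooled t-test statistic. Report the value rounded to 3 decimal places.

test statistic = 7.712

x̄₁=51.133, s₁=3.399, n₁=15
x̄₂=41.412, s₂=3.692, n₂=17
s_p² = [14·3.399² + 16·3.692²]/30 = 12.6617
SE = √(s_p²·(1/15+1/17)) = 1.2605
t = (51.133−41.412)/1.2605 = 7.7123
df = 30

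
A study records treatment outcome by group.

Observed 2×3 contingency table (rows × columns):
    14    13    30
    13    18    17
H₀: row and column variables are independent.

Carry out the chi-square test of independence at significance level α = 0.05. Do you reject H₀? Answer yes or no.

Row totals [57, 48], col totals [27, 31, 47], n=105
χ² = (14−14.66)²/14.66 + (13−16.83)²/16.83 + (30−25.51)²/25.51 + (13−12.34)²/12.34 + (18−14.17)²/14.17 + (17−21.49)²/21.49 = 3.6950
df = 2
p-value (upper-tail) = 0.15763
At α=0.05: p ≥ α → fail to reject H₀

reject H₀: no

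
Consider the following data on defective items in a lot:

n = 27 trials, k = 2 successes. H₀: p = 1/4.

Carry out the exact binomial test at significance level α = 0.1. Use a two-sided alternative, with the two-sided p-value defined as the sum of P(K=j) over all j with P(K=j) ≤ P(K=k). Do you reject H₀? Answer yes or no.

Exact binomial: n=27, k=2, p₀=1/4=0.2500
P(X=j) = C(n,j)·p₀^j·(1−p₀)^(n−j); p = Σ P(X=j) over j with P(X=j) ≤ P(X=2)
p-value (two-sided) = 0.04236
At α=0.1: p < α → reject H₀

reject H₀: yes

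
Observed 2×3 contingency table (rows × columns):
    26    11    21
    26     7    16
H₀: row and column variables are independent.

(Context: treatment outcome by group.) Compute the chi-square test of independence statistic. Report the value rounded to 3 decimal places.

test statistic = 0.813

Row totals [58, 49], col totals [52, 18, 37], n=107
χ² = (26−28.19)²/28.19 + (11−9.76)²/9.76 + (21−20.06)²/20.06 + (26−23.81)²/23.81 + (7−8.24)²/8.24 + (16−16.94)²/16.94 = 0.8133
df = 2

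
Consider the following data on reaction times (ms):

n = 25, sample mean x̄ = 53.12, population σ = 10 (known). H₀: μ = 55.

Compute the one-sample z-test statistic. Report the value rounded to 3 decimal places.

test statistic = -0.940

SE = σ/√n = 10/√25 = 2.0000
z = (x̄−μ₀)/SE = (53.12−55)/2.0000 = -0.9400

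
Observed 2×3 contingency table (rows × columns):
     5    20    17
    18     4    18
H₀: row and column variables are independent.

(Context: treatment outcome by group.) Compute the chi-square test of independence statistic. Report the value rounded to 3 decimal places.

Row totals [42, 40], col totals [23, 24, 35], n=82
χ² = (5−11.78)²/11.78 + (20−12.29)²/12.29 + (17−17.93)²/17.93 + (18−11.22)²/11.22 + (4−11.71)²/11.71 + (18−17.07)²/17.07 = 18.0050
df = 2

test statistic = 18.005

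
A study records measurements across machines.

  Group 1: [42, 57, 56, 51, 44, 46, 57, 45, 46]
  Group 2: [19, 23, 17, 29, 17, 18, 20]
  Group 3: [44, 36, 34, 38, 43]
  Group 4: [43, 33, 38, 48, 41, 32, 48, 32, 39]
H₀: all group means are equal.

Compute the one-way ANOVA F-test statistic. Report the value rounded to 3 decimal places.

test statistic = 36.537

Group means [49.33, 20.43, 39.00, 39.33], grand mean 37.867
SSB = Σnᵢ(x̄ᵢ−x̄)² = 3337.752; SSW = ΣΣ(x−x̄ᵢ)² = 791.714
MSB = 3337.752/3 = 1112.5841; MSW = 791.714/26 = 30.4505
F = MSB/MSW = 36.5374
df = (3, 26)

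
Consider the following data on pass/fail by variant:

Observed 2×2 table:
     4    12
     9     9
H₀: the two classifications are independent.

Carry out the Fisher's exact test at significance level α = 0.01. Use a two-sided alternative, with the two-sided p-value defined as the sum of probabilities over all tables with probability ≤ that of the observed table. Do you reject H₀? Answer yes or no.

Margins: r₁=16, r₂=18, c₁=13, c₂=21, n=34
p_obs = C(16,4)·C(18,9)/C(34,13); sum pmf over tables with pmf ≤ p_obs
p-value (two-sided) = 0.17173
At α=0.01: p ≥ α → fail to reject H₀

reject H₀: no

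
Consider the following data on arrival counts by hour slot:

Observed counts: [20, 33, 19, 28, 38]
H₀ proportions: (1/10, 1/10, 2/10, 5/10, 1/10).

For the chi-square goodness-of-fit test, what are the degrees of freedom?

degrees of freedom = 4

df = k − 1 = 5 − 1 = 4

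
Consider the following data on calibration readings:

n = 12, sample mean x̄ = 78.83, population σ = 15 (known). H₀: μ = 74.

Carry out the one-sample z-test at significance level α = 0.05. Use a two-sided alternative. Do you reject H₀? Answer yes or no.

SE = σ/√n = 15/√12 = 4.3301
z = (x̄−μ₀)/SE = (78.83−74)/4.3301 = 1.1154
p-value (two-sided) = 0.26466
At α=0.05: p ≥ α → fail to reject H₀

reject H₀: no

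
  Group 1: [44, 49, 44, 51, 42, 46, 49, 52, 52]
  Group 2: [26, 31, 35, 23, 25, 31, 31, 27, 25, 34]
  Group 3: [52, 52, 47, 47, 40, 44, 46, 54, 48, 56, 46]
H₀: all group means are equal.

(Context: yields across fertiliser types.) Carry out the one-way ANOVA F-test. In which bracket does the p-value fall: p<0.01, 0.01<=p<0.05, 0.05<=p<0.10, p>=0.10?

Group means [47.67, 28.80, 48.36], grand mean 41.633
SSB = Σnᵢ(x̄ᵢ−x̄)² = 2472.821; SSW = ΣΣ(x−x̄ᵢ)² = 488.145
MSB = 2472.821/2 = 1236.4106; MSW = 488.145/27 = 18.0795
F = MSB/MSW = 68.3876
df = (2, 27)
p-value (upper-tail) = 0.00000
→ bracket: p<0.01

p-value bracket: p<0.01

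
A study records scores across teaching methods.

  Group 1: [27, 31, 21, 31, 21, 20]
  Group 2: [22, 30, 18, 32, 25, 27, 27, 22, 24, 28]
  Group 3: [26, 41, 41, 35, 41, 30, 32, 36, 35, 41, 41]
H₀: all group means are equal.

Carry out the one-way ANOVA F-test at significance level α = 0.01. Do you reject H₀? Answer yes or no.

Group means [25.17, 25.50, 36.27], grand mean 29.815
SSB = Σnᵢ(x̄ᵢ−x̄)² = 774.559; SSW = ΣΣ(x−x̄ᵢ)² = 567.515
MSB = 774.559/2 = 387.2795; MSW = 567.515/24 = 23.6465
F = MSB/MSW = 16.3779
df = (2, 24)
p-value (upper-tail) = 0.00003
At α=0.01: p < α → reject H₀

reject H₀: yes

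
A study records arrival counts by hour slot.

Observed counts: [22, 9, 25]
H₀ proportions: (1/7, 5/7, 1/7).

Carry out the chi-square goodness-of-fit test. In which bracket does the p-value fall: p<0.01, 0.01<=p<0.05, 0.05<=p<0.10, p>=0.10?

p-value bracket: p<0.01

n = 56; E_i = n·p_i = [8.00, 40.00, 8.00]
χ² = (22−8.00)²/8.00 + (9−40.00)²/40.00 + (25−8.00)²/8.00 = 84.6500
df = 2
p-value (upper-tail) = 0.00000
→ bracket: p<0.01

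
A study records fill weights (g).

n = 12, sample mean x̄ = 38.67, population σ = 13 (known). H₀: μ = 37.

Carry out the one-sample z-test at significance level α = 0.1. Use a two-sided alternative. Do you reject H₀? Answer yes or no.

reject H₀: no

SE = σ/√n = 13/√12 = 3.7528
z = (x̄−μ₀)/SE = (38.67−37)/3.7528 = 0.4450
p-value (two-sided) = 0.65632
At α=0.1: p ≥ α → fail to reject H₀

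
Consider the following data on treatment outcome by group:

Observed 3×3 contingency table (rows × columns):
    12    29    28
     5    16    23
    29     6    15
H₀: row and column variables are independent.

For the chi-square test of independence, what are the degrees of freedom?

degrees of freedom = 4

df = (r−1)(c−1) = (3−1)·(3−1) = 4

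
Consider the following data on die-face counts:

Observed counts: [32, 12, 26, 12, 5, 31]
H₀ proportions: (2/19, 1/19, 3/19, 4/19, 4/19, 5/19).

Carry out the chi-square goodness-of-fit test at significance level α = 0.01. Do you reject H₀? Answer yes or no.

reject H₀: yes

n = 118; E_i = n·p_i = [12.42, 6.21, 18.63, 24.84, 24.84, 31.05]
χ² = (32−12.42)²/12.42 + (12−6.21)²/6.21 + (26−18.63)²/18.63 + (12−24.84)²/24.84 + (5−24.84)²/24.84 + (31−31.05)²/31.05 = 61.6600
df = 5
p-value (upper-tail) = 0.00000
At α=0.01: p < α → reject H₀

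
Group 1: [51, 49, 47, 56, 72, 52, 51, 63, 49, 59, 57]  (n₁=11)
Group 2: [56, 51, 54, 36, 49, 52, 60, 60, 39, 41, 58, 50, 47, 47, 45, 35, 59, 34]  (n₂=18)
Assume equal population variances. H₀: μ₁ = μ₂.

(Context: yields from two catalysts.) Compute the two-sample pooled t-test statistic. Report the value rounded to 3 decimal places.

x̄₁=55.091, s₁=7.422, n₁=11
x̄₂=48.500, s₂=8.692, n₂=18
s_p² = [10·7.422² + 17·8.692²]/27 = 67.9781
SE = √(s_p²·(1/11+1/18)) = 3.1554
t = (55.091−48.500)/3.1554 = 2.0888
df = 27

test statistic = 2.089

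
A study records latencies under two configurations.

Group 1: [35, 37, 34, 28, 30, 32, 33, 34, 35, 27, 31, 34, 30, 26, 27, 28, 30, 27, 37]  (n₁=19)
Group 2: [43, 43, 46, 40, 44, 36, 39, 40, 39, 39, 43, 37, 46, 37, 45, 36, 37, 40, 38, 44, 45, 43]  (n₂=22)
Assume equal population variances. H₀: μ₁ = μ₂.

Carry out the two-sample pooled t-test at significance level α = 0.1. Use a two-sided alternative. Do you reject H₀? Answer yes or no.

reject H₀: yes

x̄₁=31.316, s₁=3.560, n₁=19
x̄₂=40.909, s₂=3.365, n₂=22
s_p² = [18·3.560² + 21·3.365²]/39 = 11.9468
SE = √(s_p²·(1/19+1/22)) = 1.0825
t = (31.316−40.909)/1.0825 = -8.8622
df = 39
p-value (two-sided) = 0.00000
At α=0.1: p < α → reject H₀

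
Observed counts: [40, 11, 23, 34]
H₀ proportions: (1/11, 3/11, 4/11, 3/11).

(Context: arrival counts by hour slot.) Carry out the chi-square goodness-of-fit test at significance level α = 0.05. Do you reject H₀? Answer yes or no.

reject H₀: yes

n = 108; E_i = n·p_i = [9.82, 29.45, 39.27, 29.45]
χ² = (40−9.82)²/9.82 + (11−29.45)²/29.45 + (23−39.27)²/39.27 + (34−29.45)²/29.45 = 111.7878
df = 3
p-value (upper-tail) = 0.00000
At α=0.05: p < α → reject H₀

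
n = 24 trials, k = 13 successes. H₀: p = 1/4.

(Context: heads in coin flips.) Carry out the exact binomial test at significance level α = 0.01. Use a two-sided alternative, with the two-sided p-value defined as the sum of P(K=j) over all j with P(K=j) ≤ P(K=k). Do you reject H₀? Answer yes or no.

reject H₀: yes

Exact binomial: n=24, k=13, p₀=1/4=0.2500
P(X=j) = C(n,j)·p₀^j·(1−p₀)^(n−j); p = Σ P(X=j) over j with P(X=j) ≤ P(X=13)
p-value (two-sided) = 0.00310
At α=0.01: p < α → reject H₀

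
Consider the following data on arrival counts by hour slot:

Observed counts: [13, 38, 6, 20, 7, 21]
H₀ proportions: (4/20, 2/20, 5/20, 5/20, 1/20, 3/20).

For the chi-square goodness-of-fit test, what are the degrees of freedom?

degrees of freedom = 5

df = k − 1 = 6 − 1 = 5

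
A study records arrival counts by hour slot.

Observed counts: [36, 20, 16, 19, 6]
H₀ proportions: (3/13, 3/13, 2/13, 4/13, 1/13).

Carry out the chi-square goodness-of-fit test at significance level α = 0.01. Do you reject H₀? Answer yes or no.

n = 97; E_i = n·p_i = [22.38, 22.38, 14.92, 29.85, 7.46]
χ² = (36−22.38)²/22.38 + (20−22.38)²/22.38 + (16−14.92)²/14.92 + (19−29.85)²/29.85 + (6−7.46)²/7.46 = 12.8411
df = 4
p-value (upper-tail) = 0.01208
At α=0.01: p ≥ α → fail to reject H₀

reject H₀: no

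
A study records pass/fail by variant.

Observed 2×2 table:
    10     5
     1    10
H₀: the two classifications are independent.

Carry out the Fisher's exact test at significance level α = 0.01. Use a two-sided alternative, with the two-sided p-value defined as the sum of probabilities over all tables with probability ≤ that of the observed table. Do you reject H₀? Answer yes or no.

reject H₀: yes

Margins: r₁=15, r₂=11, c₁=11, c₂=15, n=26
p_obs = C(15,10)·C(11,1)/C(26,11); sum pmf over tables with pmf ≤ p_obs
p-value (two-sided) = 0.00522
At α=0.01: p < α → reject H₀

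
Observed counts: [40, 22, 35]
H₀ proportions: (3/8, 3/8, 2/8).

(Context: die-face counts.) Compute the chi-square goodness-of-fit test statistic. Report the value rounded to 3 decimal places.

n = 97; E_i = n·p_i = [36.38, 36.38, 24.25]
χ² = (40−36.38)²/36.38 + (22−36.38)²/36.38 + (35−24.25)²/24.25 = 10.8076
df = 2

test statistic = 10.808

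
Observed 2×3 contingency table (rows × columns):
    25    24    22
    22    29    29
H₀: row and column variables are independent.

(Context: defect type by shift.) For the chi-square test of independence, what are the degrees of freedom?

degrees of freedom = 2

df = (r−1)(c−1) = (2−1)·(3−1) = 2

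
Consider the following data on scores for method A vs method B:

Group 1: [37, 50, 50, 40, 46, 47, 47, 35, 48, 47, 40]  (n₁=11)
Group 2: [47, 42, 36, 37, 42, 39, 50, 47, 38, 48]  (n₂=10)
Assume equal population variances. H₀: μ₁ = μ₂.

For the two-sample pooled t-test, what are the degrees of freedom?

df = n₁ + n₂ − 2 = 11 + 10 − 2 = 19

degrees of freedom = 19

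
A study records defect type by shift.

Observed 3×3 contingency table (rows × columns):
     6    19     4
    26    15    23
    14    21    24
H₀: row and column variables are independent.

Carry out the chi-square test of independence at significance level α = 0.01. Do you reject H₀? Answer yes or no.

Row totals [29, 64, 59], col totals [46, 55, 51], n=152
χ² = (6−8.78)²/8.78 + (19−10.49)²/10.49 + (4−9.73)²/9.73 + (26−19.37)²/19.37 + (15−23.16)²/23.16 + (23−21.47)²/21.47 + (14−17.86)²/17.86 + (21−21.35)²/21.35 + (24−19.80)²/19.80 = 18.1326
df = 4
p-value (upper-tail) = 0.00116
At α=0.01: p < α → reject H₀

reject H₀: yes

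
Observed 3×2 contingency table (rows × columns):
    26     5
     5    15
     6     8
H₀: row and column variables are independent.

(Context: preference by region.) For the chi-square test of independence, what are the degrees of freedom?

df = (r−1)(c−1) = (3−1)·(2−1) = 2

degrees of freedom = 2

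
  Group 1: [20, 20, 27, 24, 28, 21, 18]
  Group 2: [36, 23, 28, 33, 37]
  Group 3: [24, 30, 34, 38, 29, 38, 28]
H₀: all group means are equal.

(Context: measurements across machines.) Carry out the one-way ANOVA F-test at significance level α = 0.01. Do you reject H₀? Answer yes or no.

reject H₀: yes

Group means [22.57, 31.40, 31.57], grand mean 28.211
SSB = Σnᵢ(x̄ᵢ−x̄)² = 352.529; SSW = ΣΣ(x−x̄ᵢ)² = 392.629
MSB = 352.529/2 = 176.2647; MSW = 392.629/16 = 24.5393
F = MSB/MSW = 7.1830
df = (2, 16)
p-value (upper-tail) = 0.00594
At α=0.01: p < α → reject H₀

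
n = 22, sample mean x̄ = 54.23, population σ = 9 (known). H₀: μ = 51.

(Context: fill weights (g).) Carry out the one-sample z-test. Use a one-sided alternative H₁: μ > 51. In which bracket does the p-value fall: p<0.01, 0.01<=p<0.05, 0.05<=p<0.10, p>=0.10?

SE = σ/√n = 9/√22 = 1.9188
z = (x̄−μ₀)/SE = (54.23−51)/1.9188 = 1.6833
p-value (one-sided, H₁ greater) = 0.04615
→ bracket: 0.01<=p<0.05

p-value bracket: 0.01<=p<0.05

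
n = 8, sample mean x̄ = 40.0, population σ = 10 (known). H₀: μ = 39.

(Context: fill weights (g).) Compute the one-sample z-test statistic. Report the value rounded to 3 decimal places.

SE = σ/√n = 10/√8 = 3.5355
z = (x̄−μ₀)/SE = (40.0−39)/3.5355 = 0.2828

test statistic = 0.283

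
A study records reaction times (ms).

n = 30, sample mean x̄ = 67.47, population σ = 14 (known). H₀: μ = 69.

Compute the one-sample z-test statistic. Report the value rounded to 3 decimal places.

SE = σ/√n = 14/√30 = 2.5560
z = (x̄−μ₀)/SE = (67.47−69)/2.5560 = -0.5986

test statistic = -0.599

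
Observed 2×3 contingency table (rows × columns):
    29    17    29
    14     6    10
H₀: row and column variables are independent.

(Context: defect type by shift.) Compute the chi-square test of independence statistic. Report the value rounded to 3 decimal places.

Row totals [75, 30], col totals [43, 23, 39], n=105
χ² = (29−30.71)²/30.71 + (17−16.43)²/16.43 + (29−27.86)²/27.86 + (14−12.29)²/12.29 + (6−6.57)²/6.57 + (10−11.14)²/11.14 = 0.5686
df = 2

test statistic = 0.569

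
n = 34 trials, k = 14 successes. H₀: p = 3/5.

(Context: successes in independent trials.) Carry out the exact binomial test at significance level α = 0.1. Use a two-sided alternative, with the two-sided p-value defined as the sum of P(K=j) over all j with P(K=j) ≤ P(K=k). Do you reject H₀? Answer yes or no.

Exact binomial: n=34, k=14, p₀=3/5=0.6000
P(X=j) = C(n,j)·p₀^j·(1−p₀)^(n−j); p = Σ P(X=j) over j with P(X=j) ≤ P(X=14)
p-value (two-sided) = 0.03423
At α=0.1: p < α → reject H₀

reject H₀: yes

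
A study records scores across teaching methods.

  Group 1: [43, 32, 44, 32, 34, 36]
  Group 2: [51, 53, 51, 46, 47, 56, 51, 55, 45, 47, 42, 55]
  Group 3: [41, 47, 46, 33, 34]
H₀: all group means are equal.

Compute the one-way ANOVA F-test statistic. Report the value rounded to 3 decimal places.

test statistic = 14.853

Group means [36.83, 49.92, 40.20], grand mean 44.391
SSB = Σnᵢ(x̄ᵢ−x̄)² = 796.928; SSW = ΣΣ(x−x̄ᵢ)² = 536.550
MSB = 796.928/2 = 398.4641; MSW = 536.550/20 = 26.8275
F = MSB/MSW = 14.8528
df = (2, 20)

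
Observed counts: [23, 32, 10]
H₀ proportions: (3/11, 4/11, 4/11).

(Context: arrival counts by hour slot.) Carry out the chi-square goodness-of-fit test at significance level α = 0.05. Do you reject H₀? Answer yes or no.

n = 65; E_i = n·p_i = [17.73, 23.64, 23.64]
χ² = (23−17.73)²/17.73 + (32−23.64)²/23.64 + (10−23.64)²/23.64 = 12.3949
df = 2
p-value (upper-tail) = 0.00203
At α=0.05: p < α → reject H₀

reject H₀: yes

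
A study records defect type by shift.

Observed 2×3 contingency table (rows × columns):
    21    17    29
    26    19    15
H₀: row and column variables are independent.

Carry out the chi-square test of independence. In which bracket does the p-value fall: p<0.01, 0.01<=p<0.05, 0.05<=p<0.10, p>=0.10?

p-value bracket: 0.05<=p<0.10

Row totals [67, 60], col totals [47, 36, 44], n=127
χ² = (21−24.80)²/24.80 + (17−18.99)²/18.99 + (29−23.21)²/23.21 + (26−22.20)²/22.20 + (19−17.01)²/17.01 + (15−20.79)²/20.79 = 4.7261
df = 2
p-value (upper-tail) = 0.09413
→ bracket: 0.05<=p<0.10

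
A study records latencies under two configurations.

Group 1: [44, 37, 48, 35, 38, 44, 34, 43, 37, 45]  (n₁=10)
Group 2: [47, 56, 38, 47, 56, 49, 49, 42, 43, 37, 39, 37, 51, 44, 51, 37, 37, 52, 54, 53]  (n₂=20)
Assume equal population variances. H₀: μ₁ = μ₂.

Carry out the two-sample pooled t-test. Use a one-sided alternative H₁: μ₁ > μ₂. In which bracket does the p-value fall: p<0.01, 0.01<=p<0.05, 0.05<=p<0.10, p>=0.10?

p-value bracket: p>=0.10

x̄₁=40.500, s₁=4.836, n₁=10
x̄₂=45.950, s₂=6.825, n₂=20
s_p² = [9·4.836² + 19·6.825²]/28 = 39.1232
SE = √(s_p²·(1/10+1/20)) = 2.4225
t = (40.500−45.950)/2.4225 = -2.2497
df = 28
p-value (one-sided, H₁ greater) = 0.98374
→ bracket: p>=0.10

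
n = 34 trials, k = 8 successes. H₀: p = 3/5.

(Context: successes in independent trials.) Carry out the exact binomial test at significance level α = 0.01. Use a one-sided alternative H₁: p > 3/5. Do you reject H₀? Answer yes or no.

reject H₀: no

Exact binomial: n=34, k=8, p₀=3/5=0.6000
P(X≥8) from Σ C(n,i)·p₀^i·(1−p₀)^(n−i)
p-value (one-sided, H₁ greater) = 1.00000
At α=0.01: p ≥ α → fail to reject H₀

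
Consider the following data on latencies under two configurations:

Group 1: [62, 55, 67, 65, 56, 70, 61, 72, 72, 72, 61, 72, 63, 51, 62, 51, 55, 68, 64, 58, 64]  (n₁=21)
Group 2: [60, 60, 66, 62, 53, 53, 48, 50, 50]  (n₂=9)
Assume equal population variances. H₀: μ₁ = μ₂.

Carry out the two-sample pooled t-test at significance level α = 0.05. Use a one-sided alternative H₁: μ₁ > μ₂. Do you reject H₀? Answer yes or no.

reject H₀: yes

x̄₁=62.905, s₁=6.782, n₁=21
x̄₂=55.778, s₂=6.340, n₂=9
s_p² = [20·6.782² + 8·6.340²]/28 = 44.3345
SE = √(s_p²·(1/21+1/9)) = 2.6528
t = (62.905−55.778)/2.6528 = 2.6866
df = 28
p-value (one-sided, H₁ greater) = 0.00600
At α=0.05: p < α → reject H₀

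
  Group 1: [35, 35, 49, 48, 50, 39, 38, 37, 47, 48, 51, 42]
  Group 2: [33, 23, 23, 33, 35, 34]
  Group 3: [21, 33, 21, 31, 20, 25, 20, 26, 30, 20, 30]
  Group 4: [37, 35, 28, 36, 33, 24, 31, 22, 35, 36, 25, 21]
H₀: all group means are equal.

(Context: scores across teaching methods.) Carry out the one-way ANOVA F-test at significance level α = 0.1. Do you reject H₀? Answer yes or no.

reject H₀: yes

Group means [43.25, 30.17, 25.18, 30.25], grand mean 32.683
SSB = Σnᵢ(x̄ᵢ−x̄)² = 2067.908; SSW = ΣΣ(x−x̄ᵢ)² = 1224.970
MSB = 2067.908/3 = 689.3028; MSW = 1224.970/37 = 33.1073
F = MSB/MSW = 20.8203
df = (3, 37)
p-value (upper-tail) = 0.00000
At α=0.1: p < α → reject H₀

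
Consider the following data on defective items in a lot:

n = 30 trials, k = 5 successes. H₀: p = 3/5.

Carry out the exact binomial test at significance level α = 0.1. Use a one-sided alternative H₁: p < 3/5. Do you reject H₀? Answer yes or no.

reject H₀: yes

Exact binomial: n=30, k=5, p₀=3/5=0.6000
P(X≤5) from Σ C(n,i)·p₀^i·(1−p₀)^(n−i)
p-value (one-sided, H₁ less) = 0.00000
At α=0.1: p < α → reject H₀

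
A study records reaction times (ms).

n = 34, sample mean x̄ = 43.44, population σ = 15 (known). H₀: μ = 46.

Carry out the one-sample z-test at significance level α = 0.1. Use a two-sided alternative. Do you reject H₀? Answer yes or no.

SE = σ/√n = 15/√34 = 2.5725
z = (x̄−μ₀)/SE = (43.44−46)/2.5725 = -0.9951
p-value (two-sided) = 0.31966
At α=0.1: p ≥ α → fail to reject H₀

reject H₀: no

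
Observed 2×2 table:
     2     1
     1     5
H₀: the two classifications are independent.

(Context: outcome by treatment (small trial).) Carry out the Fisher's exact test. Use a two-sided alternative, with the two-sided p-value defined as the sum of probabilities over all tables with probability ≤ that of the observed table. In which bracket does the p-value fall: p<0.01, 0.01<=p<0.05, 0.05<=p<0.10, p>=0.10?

Margins: r₁=3, r₂=6, c₁=3, c₂=6, n=9
p_obs = C(3,2)·C(6,1)/C(9,3); sum pmf over tables with pmf ≤ p_obs
p-value (two-sided) = 0.22619
→ bracket: p>=0.10

p-value bracket: p>=0.10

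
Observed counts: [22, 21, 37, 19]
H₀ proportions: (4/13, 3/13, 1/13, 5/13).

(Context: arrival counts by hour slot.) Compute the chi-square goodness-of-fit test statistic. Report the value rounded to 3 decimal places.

test statistic = 125.440

n = 99; E_i = n·p_i = [30.46, 22.85, 7.62, 38.08]
χ² = (22−30.46)²/30.46 + (21−22.85)²/22.85 + (37−7.62)²/7.62 + (19−38.08)²/38.08 = 125.4404
df = 3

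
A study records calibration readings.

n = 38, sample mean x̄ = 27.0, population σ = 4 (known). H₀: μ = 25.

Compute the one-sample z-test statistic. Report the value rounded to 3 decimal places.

test statistic = 3.082

SE = σ/√n = 4/√38 = 0.6489
z = (x̄−μ₀)/SE = (27.0−25)/0.6489 = 3.0822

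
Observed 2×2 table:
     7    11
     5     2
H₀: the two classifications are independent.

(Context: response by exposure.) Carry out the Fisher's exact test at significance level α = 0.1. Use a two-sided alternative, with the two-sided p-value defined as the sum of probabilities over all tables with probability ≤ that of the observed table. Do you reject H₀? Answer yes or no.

reject H₀: no

Margins: r₁=18, r₂=7, c₁=12, c₂=13, n=25
p_obs = C(18,7)·C(7,5)/C(25,12); sum pmf over tables with pmf ≤ p_obs
p-value (two-sided) = 0.20156
At α=0.1: p ≥ α → fail to reject H₀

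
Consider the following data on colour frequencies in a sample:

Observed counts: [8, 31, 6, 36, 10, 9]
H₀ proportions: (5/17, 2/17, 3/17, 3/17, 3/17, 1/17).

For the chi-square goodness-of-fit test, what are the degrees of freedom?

degrees of freedom = 5

df = k − 1 = 6 − 1 = 5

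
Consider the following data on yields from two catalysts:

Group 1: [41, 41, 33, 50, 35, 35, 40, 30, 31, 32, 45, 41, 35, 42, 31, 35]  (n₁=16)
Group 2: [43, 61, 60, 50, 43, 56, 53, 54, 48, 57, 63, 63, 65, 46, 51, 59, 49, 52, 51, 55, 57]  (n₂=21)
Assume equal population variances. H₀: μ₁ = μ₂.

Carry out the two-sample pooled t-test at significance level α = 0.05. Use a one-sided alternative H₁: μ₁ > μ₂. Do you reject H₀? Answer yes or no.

x̄₁=37.312, s₁=5.724, n₁=16
x̄₂=54.095, s₂=6.410, n₂=21
s_p² = [15·5.724² + 20·6.410²]/35 = 37.5213
SE = √(s_p²·(1/16+1/21)) = 2.0327
t = (37.312−54.095)/2.0327 = -8.2564
df = 35
p-value (one-sided, H₁ greater) = 1.00000
At α=0.05: p ≥ α → fail to reject H₀

reject H₀: no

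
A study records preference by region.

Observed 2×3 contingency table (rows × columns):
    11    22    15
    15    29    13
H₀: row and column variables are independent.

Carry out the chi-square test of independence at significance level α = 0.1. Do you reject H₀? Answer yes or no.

reject H₀: no

Row totals [48, 57], col totals [26, 51, 28], n=105
χ² = (11−11.89)²/11.89 + (22−23.31)²/23.31 + (15−12.80)²/12.80 + (15−14.11)²/14.11 + (29−27.69)²/27.69 + (13−15.20)²/15.20 = 0.9546
df = 2
p-value (upper-tail) = 0.62045
At α=0.1: p ≥ α → fail to reject H₀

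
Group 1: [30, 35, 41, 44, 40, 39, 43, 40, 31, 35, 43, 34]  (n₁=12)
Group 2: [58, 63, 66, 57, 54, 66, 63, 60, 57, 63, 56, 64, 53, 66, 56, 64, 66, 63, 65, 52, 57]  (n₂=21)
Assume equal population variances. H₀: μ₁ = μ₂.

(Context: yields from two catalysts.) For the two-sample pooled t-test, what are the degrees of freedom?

df = n₁ + n₂ − 2 = 12 + 21 − 2 = 31

degrees of freedom = 31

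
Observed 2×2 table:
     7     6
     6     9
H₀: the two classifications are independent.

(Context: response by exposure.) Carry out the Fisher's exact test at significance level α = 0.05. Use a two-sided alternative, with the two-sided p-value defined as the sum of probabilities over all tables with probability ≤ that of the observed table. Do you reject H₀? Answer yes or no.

reject H₀: no

Margins: r₁=13, r₂=15, c₁=13, c₂=15, n=28
p_obs = C(13,7)·C(15,6)/C(28,13); sum pmf over tables with pmf ≤ p_obs
p-value (two-sided) = 0.70508
At α=0.05: p ≥ α → fail to reject H₀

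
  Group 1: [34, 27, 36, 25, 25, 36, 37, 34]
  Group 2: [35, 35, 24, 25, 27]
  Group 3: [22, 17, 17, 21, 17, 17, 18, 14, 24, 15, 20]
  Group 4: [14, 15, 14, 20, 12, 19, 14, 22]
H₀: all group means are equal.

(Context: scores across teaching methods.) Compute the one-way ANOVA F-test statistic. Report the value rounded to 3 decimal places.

Group means [31.75, 29.20, 18.36, 16.25], grand mean 22.875
SSB = Σnᵢ(x̄ᵢ−x̄)² = 1405.155; SSW = ΣΣ(x−x̄ᵢ)² = 486.345
MSB = 1405.155/3 = 468.3848; MSW = 486.345/28 = 17.3695
F = MSB/MSW = 26.9660
df = (3, 28)

test statistic = 26.966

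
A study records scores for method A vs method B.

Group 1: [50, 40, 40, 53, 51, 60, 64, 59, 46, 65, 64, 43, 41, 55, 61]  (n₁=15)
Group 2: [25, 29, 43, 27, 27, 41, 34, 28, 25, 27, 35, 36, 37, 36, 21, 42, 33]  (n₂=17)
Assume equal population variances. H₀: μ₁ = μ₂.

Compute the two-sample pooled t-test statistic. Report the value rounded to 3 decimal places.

test statistic = 7.387

x̄₁=52.800, s₁=9.190, n₁=15
x̄₂=32.118, s₂=6.575, n₂=17
s_p² = [14·9.190² + 16·6.575²]/30 = 62.4722
SE = √(s_p²·(1/15+1/17)) = 2.7999
t = (52.800−32.118)/2.7999 = 7.3867
df = 30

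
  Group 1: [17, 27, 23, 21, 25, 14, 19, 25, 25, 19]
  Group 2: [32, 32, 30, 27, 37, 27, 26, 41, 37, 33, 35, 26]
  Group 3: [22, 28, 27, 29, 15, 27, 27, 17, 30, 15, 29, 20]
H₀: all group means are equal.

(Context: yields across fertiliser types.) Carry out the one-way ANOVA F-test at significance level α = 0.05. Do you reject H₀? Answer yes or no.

Group means [21.50, 31.92, 23.83], grand mean 26.000
SSB = Σnᵢ(x̄ᵢ−x̄)² = 678.917; SSW = ΣΣ(x−x̄ᵢ)² = 785.083
MSB = 678.917/2 = 339.4583; MSW = 785.083/31 = 25.3253
F = MSB/MSW = 13.4039
df = (2, 31)
p-value (upper-tail) = 0.00006
At α=0.05: p < α → reject H₀

reject H₀: yes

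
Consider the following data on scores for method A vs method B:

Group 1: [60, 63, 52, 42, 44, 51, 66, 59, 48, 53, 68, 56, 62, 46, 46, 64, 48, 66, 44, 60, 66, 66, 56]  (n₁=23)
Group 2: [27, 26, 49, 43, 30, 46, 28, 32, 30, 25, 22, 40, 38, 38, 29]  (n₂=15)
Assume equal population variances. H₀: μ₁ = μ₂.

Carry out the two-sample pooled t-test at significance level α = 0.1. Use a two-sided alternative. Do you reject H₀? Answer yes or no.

x̄₁=55.913, s₁=8.517, n₁=23
x̄₂=33.533, s₂=8.236, n₂=15
s_p² = [22·8.517² + 14·8.236²]/36 = 70.7100
SE = √(s_p²·(1/23+1/15)) = 2.7908
t = (55.913−33.533)/2.7908 = 8.0192
df = 36
p-value (two-sided) = 0.00000
At α=0.1: p < α → reject H₀

reject H₀: yes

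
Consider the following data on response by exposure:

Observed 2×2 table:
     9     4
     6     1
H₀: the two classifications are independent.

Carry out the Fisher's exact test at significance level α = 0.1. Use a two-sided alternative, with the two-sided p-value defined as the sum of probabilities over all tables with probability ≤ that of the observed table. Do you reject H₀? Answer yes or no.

reject H₀: no

Margins: r₁=13, r₂=7, c₁=15, c₂=5, n=20
p_obs = C(13,9)·C(7,6)/C(20,15); sum pmf over tables with pmf ≤ p_obs
p-value (two-sided) = 0.61262
At α=0.1: p ≥ α → fail to reject H₀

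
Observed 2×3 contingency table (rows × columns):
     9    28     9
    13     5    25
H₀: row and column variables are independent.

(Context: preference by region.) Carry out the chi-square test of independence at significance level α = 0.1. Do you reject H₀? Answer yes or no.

reject H₀: yes

Row totals [46, 43], col totals [22, 33, 34], n=89
χ² = (9−11.37)²/11.37 + (28−17.06)²/17.06 + (9−17.57)²/17.57 + (13−10.63)²/10.63 + (5−15.94)²/15.94 + (25−16.43)²/16.43 = 24.2134
df = 2
p-value (upper-tail) = 0.00001
At α=0.1: p < α → reject H₀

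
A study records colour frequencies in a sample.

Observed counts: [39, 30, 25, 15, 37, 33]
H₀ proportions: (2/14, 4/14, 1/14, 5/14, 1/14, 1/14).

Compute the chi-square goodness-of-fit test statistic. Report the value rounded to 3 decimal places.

n = 179; E_i = n·p_i = [25.57, 51.14, 12.79, 63.93, 12.79, 12.79]
χ² = (39−25.57)²/25.57 + (30−51.14)²/51.14 + (25−12.79)²/12.79 + (15−63.93)²/63.93 + (37−12.79)²/12.79 + (33−12.79)²/12.79 = 142.7263
df = 5

test statistic = 142.726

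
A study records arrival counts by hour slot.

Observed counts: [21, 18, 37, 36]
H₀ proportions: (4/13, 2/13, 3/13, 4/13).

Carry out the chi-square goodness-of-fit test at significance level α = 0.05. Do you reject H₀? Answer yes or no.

reject H₀: yes

n = 112; E_i = n·p_i = [34.46, 17.23, 25.85, 34.46]
χ² = (21−34.46)²/34.46 + (18−17.23)²/17.23 + (37−25.85)²/25.85 + (36−34.46)²/34.46 = 10.1749
df = 3
p-value (upper-tail) = 0.01714
At α=0.05: p < α → reject H₀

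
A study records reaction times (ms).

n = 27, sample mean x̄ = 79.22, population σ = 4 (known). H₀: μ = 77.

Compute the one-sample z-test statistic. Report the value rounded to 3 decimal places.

test statistic = 2.884

SE = σ/√n = 4/√27 = 0.7698
z = (x̄−μ₀)/SE = (79.22−77)/0.7698 = 2.8839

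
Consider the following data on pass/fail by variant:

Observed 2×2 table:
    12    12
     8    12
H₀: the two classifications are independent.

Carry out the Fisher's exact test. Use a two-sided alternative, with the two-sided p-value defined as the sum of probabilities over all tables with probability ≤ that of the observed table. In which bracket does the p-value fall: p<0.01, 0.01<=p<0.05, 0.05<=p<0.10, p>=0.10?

Margins: r₁=24, r₂=20, c₁=20, c₂=24, n=44
p_obs = C(24,12)·C(20,8)/C(44,20); sum pmf over tables with pmf ≤ p_obs
p-value (two-sided) = 0.55617
→ bracket: p>=0.10

p-value bracket: p>=0.10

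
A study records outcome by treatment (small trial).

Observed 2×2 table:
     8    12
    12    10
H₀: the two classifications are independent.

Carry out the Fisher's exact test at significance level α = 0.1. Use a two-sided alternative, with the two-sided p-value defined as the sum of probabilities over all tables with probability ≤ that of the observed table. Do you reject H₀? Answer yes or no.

reject H₀: no

Margins: r₁=20, r₂=22, c₁=20, c₂=22, n=42
p_obs = C(20,8)·C(22,12)/C(42,20); sum pmf over tables with pmf ≤ p_obs
p-value (two-sided) = 0.37425
At α=0.1: p ≥ α → fail to reject H₀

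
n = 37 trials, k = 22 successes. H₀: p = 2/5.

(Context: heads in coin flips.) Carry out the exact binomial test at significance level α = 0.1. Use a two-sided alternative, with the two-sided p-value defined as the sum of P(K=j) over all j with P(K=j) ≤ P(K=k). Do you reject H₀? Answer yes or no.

reject H₀: yes

Exact binomial: n=37, k=22, p₀=2/5=0.4000
P(X=j) = C(n,j)·p₀^j·(1−p₀)^(n−j); p = Σ P(X=j) over j with P(X=j) ≤ P(X=22)
p-value (two-sided) = 0.01851
At α=0.1: p < α → reject H₀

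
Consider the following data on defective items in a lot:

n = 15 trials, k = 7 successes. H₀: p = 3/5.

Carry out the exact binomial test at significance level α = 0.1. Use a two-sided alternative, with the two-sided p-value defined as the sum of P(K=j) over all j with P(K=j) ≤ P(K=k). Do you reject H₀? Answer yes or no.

Exact binomial: n=15, k=7, p₀=3/5=0.6000
P(X=j) = C(n,j)·p₀^j·(1−p₀)^(n−j); p = Σ P(X=j) over j with P(X=j) ≤ P(X=7)
p-value (two-sided) = 0.30361
At α=0.1: p ≥ α → fail to reject H₀

reject H₀: no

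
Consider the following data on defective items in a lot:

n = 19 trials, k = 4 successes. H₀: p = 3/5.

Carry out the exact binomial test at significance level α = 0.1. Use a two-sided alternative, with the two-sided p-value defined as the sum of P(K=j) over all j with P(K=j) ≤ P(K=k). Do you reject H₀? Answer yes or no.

reject H₀: yes

Exact binomial: n=19, k=4, p₀=3/5=0.6000
P(X=j) = C(n,j)·p₀^j·(1−p₀)^(n−j); p = Σ P(X=j) over j with P(X=j) ≤ P(X=4)
p-value (two-sided) = 0.00070
At α=0.1: p < α → reject H₀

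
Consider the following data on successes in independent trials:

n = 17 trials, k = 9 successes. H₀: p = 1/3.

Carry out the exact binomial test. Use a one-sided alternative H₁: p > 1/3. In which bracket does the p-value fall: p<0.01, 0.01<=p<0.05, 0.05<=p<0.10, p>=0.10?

Exact binomial: n=17, k=9, p₀=1/3=0.3333
P(X≥9) from Σ C(n,i)·p₀^i·(1−p₀)^(n−i)
p-value (one-sided, H₁ greater) = 0.07548
→ bracket: 0.05<=p<0.10

p-value bracket: 0.05<=p<0.10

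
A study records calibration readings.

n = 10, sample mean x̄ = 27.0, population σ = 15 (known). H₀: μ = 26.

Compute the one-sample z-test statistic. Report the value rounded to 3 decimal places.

test statistic = 0.211

SE = σ/√n = 15/√10 = 4.7434
z = (x̄−μ₀)/SE = (27.0−26)/4.7434 = 0.2108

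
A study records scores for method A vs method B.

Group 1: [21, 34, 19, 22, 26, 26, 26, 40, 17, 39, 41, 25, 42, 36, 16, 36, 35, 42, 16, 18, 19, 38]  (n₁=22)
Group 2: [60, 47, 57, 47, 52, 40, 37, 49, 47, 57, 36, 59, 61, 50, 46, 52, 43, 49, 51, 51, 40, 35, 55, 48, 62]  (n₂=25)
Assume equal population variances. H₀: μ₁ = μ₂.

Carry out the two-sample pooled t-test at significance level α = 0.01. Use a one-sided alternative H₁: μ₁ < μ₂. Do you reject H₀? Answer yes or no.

x̄₁=28.818, s₁=9.515, n₁=22
x̄₂=49.240, s₂=7.780, n₂=25
s_p² = [21·9.515² + 24·7.780²]/45 = 74.5296
SE = √(s_p²·(1/22+1/25)) = 2.5237
t = (28.818−49.240)/2.5237 = -8.0921
df = 45
p-value (one-sided, H₁ less) = 0.00000
At α=0.01: p < α → reject H₀

reject H₀: yes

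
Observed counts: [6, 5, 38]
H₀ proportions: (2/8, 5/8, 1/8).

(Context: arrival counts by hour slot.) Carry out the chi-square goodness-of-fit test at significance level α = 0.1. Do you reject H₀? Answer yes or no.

reject H₀: yes

n = 49; E_i = n·p_i = [12.25, 30.62, 6.12]
χ² = (6−12.25)²/12.25 + (5−30.62)²/30.62 + (38−6.12)²/6.12 = 190.5102
df = 2
p-value (upper-tail) = 0.00000
At α=0.1: p < α → reject H₀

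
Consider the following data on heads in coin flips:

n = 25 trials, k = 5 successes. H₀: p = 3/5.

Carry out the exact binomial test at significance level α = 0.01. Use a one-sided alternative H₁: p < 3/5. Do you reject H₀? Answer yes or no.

Exact binomial: n=25, k=5, p₀=3/5=0.6000
P(X≤5) from Σ C(n,i)·p₀^i·(1−p₀)^(n−i)
p-value (one-sided, H₁ less) = 0.00005
At α=0.01: p < α → reject H₀

reject H₀: yes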